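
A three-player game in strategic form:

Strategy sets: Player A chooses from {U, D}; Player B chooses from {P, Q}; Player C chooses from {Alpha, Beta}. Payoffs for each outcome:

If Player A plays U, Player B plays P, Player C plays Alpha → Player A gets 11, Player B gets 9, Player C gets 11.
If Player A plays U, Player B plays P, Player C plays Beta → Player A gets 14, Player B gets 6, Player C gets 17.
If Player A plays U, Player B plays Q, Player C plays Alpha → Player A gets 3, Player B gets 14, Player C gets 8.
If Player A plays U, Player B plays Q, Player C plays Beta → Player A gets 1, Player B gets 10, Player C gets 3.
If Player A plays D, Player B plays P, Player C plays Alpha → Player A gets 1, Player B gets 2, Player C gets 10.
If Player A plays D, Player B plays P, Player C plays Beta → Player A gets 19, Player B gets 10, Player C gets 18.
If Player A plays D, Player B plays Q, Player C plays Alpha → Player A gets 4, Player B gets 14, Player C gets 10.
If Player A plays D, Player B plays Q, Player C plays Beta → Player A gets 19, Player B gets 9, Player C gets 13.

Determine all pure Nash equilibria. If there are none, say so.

(D, P, Beta)

Player A against (P, Alpha): payoffs 11, 1 → best response U.
Player A against (P, Beta): payoffs 14, 19 → best response D.
Player A against (Q, Alpha): payoffs 3, 4 → best response D.
Player A against (Q, Beta): payoffs 1, 19 → best response D.
Player B against (U, Alpha): payoffs 9, 14 → best response Q.
Player B against (U, Beta): payoffs 6, 10 → best response Q.
Player B against (D, Alpha): payoffs 2, 14 → best response Q.
Player B against (D, Beta): payoffs 10, 9 → best response P.
Player C against (U, P): payoffs 11, 17 → best response Beta.
Player C against (U, Q): payoffs 8, 3 → best response Alpha.
Player C against (D, P): payoffs 10, 18 → best response Beta.
Player C against (D, Q): payoffs 10, 13 → best response Beta.
Mutual best responses: (D, P, Beta).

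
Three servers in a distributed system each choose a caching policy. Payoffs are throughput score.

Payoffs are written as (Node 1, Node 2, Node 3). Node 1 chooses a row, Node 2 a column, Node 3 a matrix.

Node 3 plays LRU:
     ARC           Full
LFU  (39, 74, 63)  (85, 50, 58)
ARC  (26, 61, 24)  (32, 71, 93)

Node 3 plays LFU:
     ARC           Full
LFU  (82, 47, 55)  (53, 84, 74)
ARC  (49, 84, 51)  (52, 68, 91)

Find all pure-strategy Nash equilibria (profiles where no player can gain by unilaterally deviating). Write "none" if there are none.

Mark each player's best response to every combination of opponents' strategies; a profile where every player is best-responding is a pure Nash equilibrium.
Node 1 against (ARC, LRU): payoffs 39, 26 → best response LFU.
Node 1 against (ARC, LFU): payoffs 82, 49 → best response LFU.
Node 1 against (Full, LRU): payoffs 85, 32 → best response LFU.
Node 1 against (Full, LFU): payoffs 53, 52 → best response LFU.
Node 2 against (LFU, LRU): payoffs 74, 50 → best response ARC.
Node 2 against (LFU, LFU): payoffs 47, 84 → best response Full.
Node 2 against (ARC, LRU): payoffs 61, 71 → best response Full.
Node 2 against (ARC, LFU): payoffs 84, 68 → best response ARC.
Node 3 against (LFU, ARC): payoffs 63, 55 → best response LRU.
Node 3 against (LFU, Full): payoffs 58, 74 → best response LFU.
Node 3 against (ARC, ARC): payoffs 24, 51 → best response LFU.
Node 3 against (ARC, Full): payoffs 93, 91 → best response LRU.
Mutual best responses: (LFU, ARC, LRU); (LFU, Full, LFU).

Pure-strategy Nash equilibria: (LFU, ARC, LRU); (LFU, Full, LFU)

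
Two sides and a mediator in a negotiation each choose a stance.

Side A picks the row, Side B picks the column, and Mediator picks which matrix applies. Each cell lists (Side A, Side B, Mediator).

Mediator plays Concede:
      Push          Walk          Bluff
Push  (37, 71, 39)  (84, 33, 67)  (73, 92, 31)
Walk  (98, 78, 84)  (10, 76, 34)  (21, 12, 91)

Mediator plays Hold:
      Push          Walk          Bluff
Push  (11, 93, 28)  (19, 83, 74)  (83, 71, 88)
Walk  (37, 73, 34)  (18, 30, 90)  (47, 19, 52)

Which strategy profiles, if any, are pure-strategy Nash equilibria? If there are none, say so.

(Push, Push, Concede): Side A can switch to Walk (37 → 98). Not NE.
(Push, Push, Hold): Side A can switch to Walk (11 → 37). Not NE.
(Push, Walk, Concede): Side B can switch to Push (33 → 71). Not NE.
(Push, Walk, Hold): Side B can switch to Push (83 → 93). Not NE.
(Push, Bluff, Concede): Mediator can switch to Hold (31 → 88). Not NE.
(Push, Bluff, Hold): Side B can switch to Push (71 → 93). Not NE.
(Walk, Push, Concede): Side A gets 98, best alternative 37; Side B gets 78, best alternative 76; Mediator gets 84, best alternative 34. No profitable deviation — NE.
(Walk, Push, Hold): Mediator can switch to Concede (34 → 84). Not NE.
(Walk, Walk, Concede): Side A can switch to Push (10 → 84). Not NE.
(The remaining 3 profiles each have a profitable deviation by the same check.)

The unique pure-strategy Nash equilibrium is (Walk, Push, Concede).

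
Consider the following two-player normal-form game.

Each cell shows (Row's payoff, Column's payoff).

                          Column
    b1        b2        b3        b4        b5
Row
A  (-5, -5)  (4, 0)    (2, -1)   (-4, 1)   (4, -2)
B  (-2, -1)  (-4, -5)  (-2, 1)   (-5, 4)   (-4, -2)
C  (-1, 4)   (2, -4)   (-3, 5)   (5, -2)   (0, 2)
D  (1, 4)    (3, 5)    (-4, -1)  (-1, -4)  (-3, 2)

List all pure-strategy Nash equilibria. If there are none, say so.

(A, b1): Row can switch to B (-5 → -2). Not NE.
(A, b2): Column can switch to b4 (0 → 1). Not NE.
(A, b3): Column can switch to b2 (-1 → 0). Not NE.
(A, b4): Row can switch to C (-4 → 5). Not NE.
(A, b5): Column can switch to b2 (-2 → 0). Not NE.
(B, b1): Row can switch to C (-2 → -1). Not NE.
(The remaining 14 profiles each have a profitable deviation by the same check.)

No pure-strategy Nash equilibrium.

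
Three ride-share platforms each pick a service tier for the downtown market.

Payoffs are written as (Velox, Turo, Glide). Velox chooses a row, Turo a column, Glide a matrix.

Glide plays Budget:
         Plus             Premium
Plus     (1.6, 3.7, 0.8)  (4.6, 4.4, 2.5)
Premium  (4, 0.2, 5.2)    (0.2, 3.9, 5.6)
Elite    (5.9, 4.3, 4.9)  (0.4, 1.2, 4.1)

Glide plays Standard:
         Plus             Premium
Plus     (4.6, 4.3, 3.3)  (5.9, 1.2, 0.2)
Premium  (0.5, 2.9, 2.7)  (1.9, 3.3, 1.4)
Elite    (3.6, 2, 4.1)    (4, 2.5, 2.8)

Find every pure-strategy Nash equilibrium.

The pure Nash equilibria are (Plus, Plus, Standard), (Plus, Premium, Budget), (Elite, Plus, Budget).

Velox against (Plus, Budget): payoffs 1.6, 4, 5.9 → best response Elite.
Velox against (Plus, Standard): payoffs 4.6, 0.5, 3.6 → best response Plus.
Velox against (Premium, Budget): payoffs 4.6, 0.2, 0.4 → best response Plus.
Velox against (Premium, Standard): payoffs 5.9, 1.9, 4 → best response Plus.
Turo against (Plus, Budget): payoffs 3.7, 4.4 → best response Premium.
Turo against (Plus, Standard): payoffs 4.3, 1.2 → best response Plus.
Turo against (Premium, Budget): payoffs 0.2, 3.9 → best response Premium.
Turo against (Premium, Standard): payoffs 2.9, 3.3 → best response Premium.
Turo against (Elite, Budget): payoffs 4.3, 1.2 → best response Plus.
Turo against (Elite, Standard): payoffs 2, 2.5 → best response Premium.
Glide against (Plus, Plus): payoffs 0.8, 3.3 → best response Standard.
Glide against (Plus, Premium): payoffs 2.5, 0.2 → best response Budget.
Glide against (Premium, Plus): payoffs 5.2, 2.7 → best response Budget.
Glide against (Premium, Premium): payoffs 5.6, 1.4 → best response Budget.
Glide against (Elite, Plus): payoffs 4.9, 4.1 → best response Budget.
Glide against (Elite, Premium): payoffs 4.1, 2.8 → best response Budget.
Mutual best responses: (Plus, Plus, Standard); (Plus, Premium, Budget); (Elite, Plus, Budget).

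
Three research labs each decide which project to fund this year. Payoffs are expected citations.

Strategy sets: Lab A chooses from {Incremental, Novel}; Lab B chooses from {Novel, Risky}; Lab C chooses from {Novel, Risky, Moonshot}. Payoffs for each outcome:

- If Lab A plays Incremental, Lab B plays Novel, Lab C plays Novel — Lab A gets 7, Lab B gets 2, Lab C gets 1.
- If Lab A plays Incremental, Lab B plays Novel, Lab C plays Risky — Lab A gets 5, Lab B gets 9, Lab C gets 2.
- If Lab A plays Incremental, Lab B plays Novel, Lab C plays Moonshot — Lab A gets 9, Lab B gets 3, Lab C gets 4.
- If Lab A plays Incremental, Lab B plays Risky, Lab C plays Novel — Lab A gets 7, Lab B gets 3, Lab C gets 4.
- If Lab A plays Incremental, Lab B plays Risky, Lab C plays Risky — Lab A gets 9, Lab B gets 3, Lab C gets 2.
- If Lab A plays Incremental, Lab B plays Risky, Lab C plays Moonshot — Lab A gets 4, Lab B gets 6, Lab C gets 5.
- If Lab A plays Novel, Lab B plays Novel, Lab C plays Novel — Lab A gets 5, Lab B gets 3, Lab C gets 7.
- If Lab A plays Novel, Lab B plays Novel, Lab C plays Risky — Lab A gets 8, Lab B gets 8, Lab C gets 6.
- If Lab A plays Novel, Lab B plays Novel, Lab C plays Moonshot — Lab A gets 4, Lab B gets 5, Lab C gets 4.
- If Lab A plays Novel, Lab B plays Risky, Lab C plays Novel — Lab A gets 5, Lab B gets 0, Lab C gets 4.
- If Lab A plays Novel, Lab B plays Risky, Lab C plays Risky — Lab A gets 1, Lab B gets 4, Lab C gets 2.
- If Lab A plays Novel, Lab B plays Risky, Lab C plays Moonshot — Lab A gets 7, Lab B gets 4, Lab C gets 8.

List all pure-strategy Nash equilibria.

No pure-strategy Nash equilibrium.

Lab A against (Novel, Novel): payoffs 7, 5 → best response Incremental.
Lab A against (Novel, Risky): payoffs 5, 8 → best response Novel.
Lab A against (Novel, Moonshot): payoffs 9, 4 → best response Incremental.
Lab A against (Risky, Novel): payoffs 7, 5 → best response Incremental.
Lab A against (Risky, Risky): payoffs 9, 1 → best response Incremental.
Lab A against (Risky, Moonshot): payoffs 4, 7 → best response Novel.
Lab B against (Incremental, Novel): payoffs 2, 3 → best response Risky.
Lab B against (Incremental, Risky): payoffs 9, 3 → best response Novel.
Lab B against (Incremental, Moonshot): payoffs 3, 6 → best response Risky.
Lab B against (Novel, Novel): payoffs 3, 0 → best response Novel.
Lab B against (Novel, Risky): payoffs 8, 4 → best response Novel.
Lab B against (Novel, Moonshot): payoffs 5, 4 → best response Novel.
Lab C against (Incremental, Novel): payoffs 1, 2, 4 → best response Moonshot.
Lab C against (Incremental, Risky): payoffs 4, 2, 5 → best response Moonshot.
Lab C against (Novel, Novel): payoffs 7, 6, 4 → best response Novel.
Lab C against (Novel, Risky): payoffs 4, 2, 8 → best response Moonshot.
No profile is a mutual best response for all players.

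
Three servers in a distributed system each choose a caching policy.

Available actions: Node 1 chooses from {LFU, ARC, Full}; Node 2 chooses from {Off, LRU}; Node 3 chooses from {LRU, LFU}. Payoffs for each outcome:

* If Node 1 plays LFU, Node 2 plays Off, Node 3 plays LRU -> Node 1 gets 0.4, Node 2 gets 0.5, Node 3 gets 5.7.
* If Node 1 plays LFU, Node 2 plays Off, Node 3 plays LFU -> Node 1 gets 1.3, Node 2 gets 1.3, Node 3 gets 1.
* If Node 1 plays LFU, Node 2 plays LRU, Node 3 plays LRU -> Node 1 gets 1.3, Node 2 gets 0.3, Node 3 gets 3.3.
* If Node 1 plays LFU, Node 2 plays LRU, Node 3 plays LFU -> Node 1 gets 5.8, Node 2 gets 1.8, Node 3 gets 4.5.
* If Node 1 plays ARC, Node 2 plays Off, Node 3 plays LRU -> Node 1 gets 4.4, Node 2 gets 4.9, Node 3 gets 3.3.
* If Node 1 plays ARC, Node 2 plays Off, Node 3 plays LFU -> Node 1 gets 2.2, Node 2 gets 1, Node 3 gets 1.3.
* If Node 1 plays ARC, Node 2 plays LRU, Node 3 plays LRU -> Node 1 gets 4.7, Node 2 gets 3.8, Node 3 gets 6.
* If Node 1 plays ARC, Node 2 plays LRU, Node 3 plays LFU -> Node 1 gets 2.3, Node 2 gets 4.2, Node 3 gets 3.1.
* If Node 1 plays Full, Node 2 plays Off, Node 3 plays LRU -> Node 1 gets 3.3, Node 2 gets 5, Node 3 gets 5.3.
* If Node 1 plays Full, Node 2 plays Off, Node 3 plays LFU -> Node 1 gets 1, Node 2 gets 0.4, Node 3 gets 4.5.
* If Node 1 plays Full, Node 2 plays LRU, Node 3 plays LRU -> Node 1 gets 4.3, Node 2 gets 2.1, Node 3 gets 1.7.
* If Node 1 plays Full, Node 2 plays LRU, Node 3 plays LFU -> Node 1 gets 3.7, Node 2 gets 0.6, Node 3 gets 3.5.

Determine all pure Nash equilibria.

(LFU, LRU, LFU); (ARC, Off, LRU)

For each player, find the best response to each opponent profile; mutual best responses are the pure NE.
Node 1 against (Off, LRU): payoffs 0.4, 4.4, 3.3 → best response ARC.
Node 1 against (Off, LFU): payoffs 1.3, 2.2, 1 → best response ARC.
Node 1 against (LRU, LRU): payoffs 1.3, 4.7, 4.3 → best response ARC.
Node 1 against (LRU, LFU): payoffs 5.8, 2.3, 3.7 → best response LFU.
Node 2 against (LFU, LRU): payoffs 0.5, 0.3 → best response Off.
Node 2 against (LFU, LFU): payoffs 1.3, 1.8 → best response LRU.
Node 2 against (ARC, LRU): payoffs 4.9, 3.8 → best response Off.
Node 2 against (ARC, LFU): payoffs 1, 4.2 → best response LRU.
Node 2 against (Full, LRU): payoffs 5, 2.1 → best response Off.
Node 2 against (Full, LFU): payoffs 0.4, 0.6 → best response LRU.
Node 3 against (LFU, Off): payoffs 5.7, 1 → best response LRU.
Node 3 against (LFU, LRU): payoffs 3.3, 4.5 → best response LFU.
Node 3 against (ARC, Off): payoffs 3.3, 1.3 → best response LRU.
Node 3 against (ARC, LRU): payoffs 6, 3.1 → best response LRU.
Node 3 against (Full, Off): payoffs 5.3, 4.5 → best response LRU.
Node 3 against (Full, LRU): payoffs 1.7, 3.5 → best response LFU.
Mutual best responses: (LFU, LRU, LFU); (ARC, Off, LRU).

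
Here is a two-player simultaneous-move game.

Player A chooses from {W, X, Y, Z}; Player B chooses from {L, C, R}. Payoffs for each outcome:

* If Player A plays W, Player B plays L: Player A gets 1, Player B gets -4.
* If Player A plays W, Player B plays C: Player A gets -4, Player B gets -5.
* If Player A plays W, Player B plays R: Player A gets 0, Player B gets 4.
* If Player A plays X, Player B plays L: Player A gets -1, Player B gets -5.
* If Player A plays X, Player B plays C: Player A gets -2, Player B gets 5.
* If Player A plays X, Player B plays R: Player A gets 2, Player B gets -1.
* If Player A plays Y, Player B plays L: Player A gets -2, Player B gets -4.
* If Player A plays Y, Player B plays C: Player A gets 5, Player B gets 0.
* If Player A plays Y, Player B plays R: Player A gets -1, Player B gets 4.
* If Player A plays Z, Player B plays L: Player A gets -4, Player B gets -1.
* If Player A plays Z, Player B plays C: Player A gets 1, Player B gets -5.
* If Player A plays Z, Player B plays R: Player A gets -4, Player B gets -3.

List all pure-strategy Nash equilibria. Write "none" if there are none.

Player A against L: payoffs 1, -1, -2, -4 → best response W.
Player A against C: payoffs -4, -2, 5, 1 → best response Y.
Player A against R: payoffs 0, 2, -1, -4 → best response X.
Player B against W: payoffs -4, -5, 4 → best response R.
Player B against X: payoffs -5, 5, -1 → best response C.
Player B against Y: payoffs -4, 0, 4 → best response R.
Player B against Z: payoffs -1, -5, -3 → best response L.
No profile is a mutual best response for all players.

There is no pure-strategy Nash equilibrium.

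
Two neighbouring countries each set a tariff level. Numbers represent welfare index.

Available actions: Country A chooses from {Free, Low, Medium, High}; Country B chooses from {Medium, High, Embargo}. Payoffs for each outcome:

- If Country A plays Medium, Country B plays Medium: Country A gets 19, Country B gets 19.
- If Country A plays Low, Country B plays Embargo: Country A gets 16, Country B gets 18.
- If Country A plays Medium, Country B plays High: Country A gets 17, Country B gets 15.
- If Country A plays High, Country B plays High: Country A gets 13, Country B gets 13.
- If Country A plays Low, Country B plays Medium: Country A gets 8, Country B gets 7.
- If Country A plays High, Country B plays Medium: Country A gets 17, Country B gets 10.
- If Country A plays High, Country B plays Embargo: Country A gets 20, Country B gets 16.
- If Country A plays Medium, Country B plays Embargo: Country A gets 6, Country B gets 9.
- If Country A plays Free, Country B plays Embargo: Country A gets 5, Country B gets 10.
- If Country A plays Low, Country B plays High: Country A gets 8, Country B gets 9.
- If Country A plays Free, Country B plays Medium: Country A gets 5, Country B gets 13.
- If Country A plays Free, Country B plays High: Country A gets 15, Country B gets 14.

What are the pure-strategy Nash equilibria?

(Free, Medium): Country A can switch to Low (5 → 8). Not NE.
(Free, High): Country A can switch to Medium (15 → 17). Not NE.
(Free, Embargo): Country A can switch to Low (5 → 16). Not NE.
(Low, Medium): Country A can switch to Medium (8 → 19). Not NE.
(Low, High): Country A can switch to Free (8 → 15). Not NE.
(Low, Embargo): Country A can switch to High (16 → 20). Not NE.
(Medium, Medium): Country A gets 19, best alternative 17; Country B gets 19, best alternative 15. No profitable deviation — NE.
(High, Embargo): Country A gets 20, best alternative 16; Country B gets 16, best alternative 13. No profitable deviation — NE.
(The remaining 4 profiles each have a profitable deviation by the same check.)

(Medium, Medium); (High, Embargo)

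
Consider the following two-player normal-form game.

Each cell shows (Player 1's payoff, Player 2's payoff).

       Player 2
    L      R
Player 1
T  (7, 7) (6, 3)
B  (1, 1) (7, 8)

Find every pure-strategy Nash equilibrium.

Player 1 against L: payoffs 7, 1 → best response T.
Player 1 against R: payoffs 6, 7 → best response B.
Player 2 against T: payoffs 7, 3 → best response L.
Player 2 against B: payoffs 1, 8 → best response R.
Mutual best responses: (T, L); (B, R).

(T, L); (B, R)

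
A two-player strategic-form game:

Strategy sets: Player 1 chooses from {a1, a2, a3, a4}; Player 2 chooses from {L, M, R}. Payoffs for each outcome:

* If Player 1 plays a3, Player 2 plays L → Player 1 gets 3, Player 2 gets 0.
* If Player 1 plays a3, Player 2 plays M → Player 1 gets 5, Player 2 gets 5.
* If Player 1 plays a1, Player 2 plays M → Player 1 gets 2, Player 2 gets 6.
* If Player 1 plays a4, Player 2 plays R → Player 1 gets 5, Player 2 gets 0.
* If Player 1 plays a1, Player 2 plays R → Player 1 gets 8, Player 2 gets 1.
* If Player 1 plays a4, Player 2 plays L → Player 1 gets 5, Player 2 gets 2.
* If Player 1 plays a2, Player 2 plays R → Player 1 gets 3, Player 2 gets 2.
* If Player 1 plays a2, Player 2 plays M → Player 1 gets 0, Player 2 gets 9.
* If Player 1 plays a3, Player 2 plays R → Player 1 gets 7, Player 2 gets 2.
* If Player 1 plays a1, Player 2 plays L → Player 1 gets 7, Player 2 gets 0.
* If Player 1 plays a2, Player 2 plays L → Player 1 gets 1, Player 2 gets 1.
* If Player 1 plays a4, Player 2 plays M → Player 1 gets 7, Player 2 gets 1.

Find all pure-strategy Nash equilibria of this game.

For each player, find the best response to each opponent profile; mutual best responses are the pure NE.
Player 1 against L: payoffs 7, 1, 3, 5 → best response a1.
Player 1 against M: payoffs 2, 0, 5, 7 → best response a4.
Player 1 against R: payoffs 8, 3, 7, 5 → best response a1.
Player 2 against a1: payoffs 0, 6, 1 → best response M.
Player 2 against a2: payoffs 1, 9, 2 → best response M.
Player 2 against a3: payoffs 0, 5, 2 → best response M.
Player 2 against a4: payoffs 2, 1, 0 → best response L.
No profile is a mutual best response for all players.

There is no pure-strategy Nash equilibrium.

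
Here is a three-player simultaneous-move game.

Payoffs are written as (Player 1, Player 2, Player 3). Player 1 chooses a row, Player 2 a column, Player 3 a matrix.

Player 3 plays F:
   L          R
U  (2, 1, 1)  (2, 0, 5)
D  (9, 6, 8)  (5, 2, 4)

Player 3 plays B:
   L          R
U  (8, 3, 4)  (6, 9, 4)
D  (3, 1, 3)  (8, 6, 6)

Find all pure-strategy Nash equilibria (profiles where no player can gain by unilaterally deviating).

(U, L, F): Player 1 can switch to D (2 → 9). Not NE.
(U, L, B): Player 2 can switch to R (3 → 9). Not NE.
(U, R, F): Player 1 can switch to D (2 → 5). Not NE.
(U, R, B): Player 1 can switch to D (6 → 8). Not NE.
(D, L, F): Player 1 gets 9, best alternative 2; Player 2 gets 6, best alternative 2; Player 3 gets 8, best alternative 3. No profitable deviation — NE.
(D, L, B): Player 1 can switch to U (3 → 8). Not NE.
(D, R, F): Player 2 can switch to L (2 → 6). Not NE.
(D, R, B): Player 1 gets 8, best alternative 6; Player 2 gets 6, best alternative 1; Player 3 gets 6, best alternative 4. No profitable deviation — NE.

The pure Nash equilibria are (D, L, F); (D, R, B).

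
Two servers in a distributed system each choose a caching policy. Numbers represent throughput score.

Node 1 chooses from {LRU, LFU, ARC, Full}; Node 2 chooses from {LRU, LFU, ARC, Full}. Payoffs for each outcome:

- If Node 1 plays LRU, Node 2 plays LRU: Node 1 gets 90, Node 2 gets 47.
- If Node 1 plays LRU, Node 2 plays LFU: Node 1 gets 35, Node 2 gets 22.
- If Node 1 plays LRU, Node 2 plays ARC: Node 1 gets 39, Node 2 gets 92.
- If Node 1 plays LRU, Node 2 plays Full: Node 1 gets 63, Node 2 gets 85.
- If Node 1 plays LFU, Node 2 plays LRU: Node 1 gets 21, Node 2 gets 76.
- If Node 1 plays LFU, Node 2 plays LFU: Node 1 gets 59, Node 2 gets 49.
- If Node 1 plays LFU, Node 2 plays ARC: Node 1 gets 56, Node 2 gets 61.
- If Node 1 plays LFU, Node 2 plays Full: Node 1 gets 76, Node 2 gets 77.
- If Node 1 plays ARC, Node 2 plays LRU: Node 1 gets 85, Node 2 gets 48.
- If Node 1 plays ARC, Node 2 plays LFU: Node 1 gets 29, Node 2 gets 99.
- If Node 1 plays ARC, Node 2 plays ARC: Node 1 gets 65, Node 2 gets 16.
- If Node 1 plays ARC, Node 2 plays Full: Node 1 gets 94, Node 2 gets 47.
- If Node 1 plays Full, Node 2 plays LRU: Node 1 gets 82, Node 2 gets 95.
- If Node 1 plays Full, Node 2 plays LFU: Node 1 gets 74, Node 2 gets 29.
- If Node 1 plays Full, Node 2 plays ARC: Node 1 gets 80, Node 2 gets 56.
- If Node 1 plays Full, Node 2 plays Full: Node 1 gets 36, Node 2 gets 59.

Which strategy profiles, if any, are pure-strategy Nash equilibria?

(LRU, LRU): Node 2 can switch to ARC (47 → 92). Not NE.
(LRU, LFU): Node 1 can switch to LFU (35 → 59). Not NE.
(LRU, ARC): Node 1 can switch to LFU (39 → 56). Not NE.
(LRU, Full): Node 1 can switch to LFU (63 → 76). Not NE.
(LFU, LRU): Node 1 can switch to LRU (21 → 90). Not NE.
(LFU, LFU): Node 1 can switch to Full (59 → 74). Not NE.
(LFU, ARC): Node 1 can switch to ARC (56 → 65). Not NE.
(LFU, Full): Node 1 can switch to ARC (76 → 94). Not NE.
(ARC, LRU): Node 1 can switch to LRU (85 → 90). Not NE.
(ARC, LFU): Node 1 can switch to LRU (29 → 35). Not NE.
(The remaining 6 profiles each have a profitable deviation by the same check.)

There is no pure-strategy Nash equilibrium.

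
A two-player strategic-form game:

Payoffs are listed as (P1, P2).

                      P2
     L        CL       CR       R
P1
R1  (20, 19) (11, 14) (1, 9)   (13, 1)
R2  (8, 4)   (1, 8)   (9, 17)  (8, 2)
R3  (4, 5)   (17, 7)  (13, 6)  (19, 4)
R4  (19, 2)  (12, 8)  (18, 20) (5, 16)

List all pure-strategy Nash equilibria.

(R1, L); (R3, CL); (R4, CR)

For each player, find the best response to each opponent profile; mutual best responses are the pure NE.
P1 against L: payoffs 20, 8, 4, 19 → best response R1.
P1 against CL: payoffs 11, 1, 17, 12 → best response R3.
P1 against CR: payoffs 1, 9, 13, 18 → best response R4.
P1 against R: payoffs 13, 8, 19, 5 → best response R3.
P2 against R1: payoffs 19, 14, 9, 1 → best response L.
P2 against R2: payoffs 4, 8, 17, 2 → best response CR.
P2 against R3: payoffs 5, 7, 6, 4 → best response CL.
P2 against R4: payoffs 2, 8, 20, 16 → best response CR.
Mutual best responses: (R1, L); (R3, CL); (R4, CR).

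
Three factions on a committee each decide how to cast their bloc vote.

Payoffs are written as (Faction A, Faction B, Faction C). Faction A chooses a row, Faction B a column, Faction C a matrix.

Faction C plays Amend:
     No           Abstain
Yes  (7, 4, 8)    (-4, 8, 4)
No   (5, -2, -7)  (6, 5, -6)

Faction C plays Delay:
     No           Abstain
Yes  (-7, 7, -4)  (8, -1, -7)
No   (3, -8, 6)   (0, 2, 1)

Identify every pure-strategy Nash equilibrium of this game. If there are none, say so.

(Yes, No, Amend): Faction B can switch to Abstain (4 → 8). Not NE.
(Yes, No, Delay): Faction A can switch to No (-7 → 3). Not NE.
(Yes, Abstain, Amend): Faction A can switch to No (-4 → 6). Not NE.
(Yes, Abstain, Delay): Faction B can switch to No (-1 → 7). Not NE.
(No, No, Amend): Faction A can switch to Yes (5 → 7). Not NE.
(No, No, Delay): Faction B can switch to Abstain (-8 → 2). Not NE.
(No, Abstain, Amend): Faction C can switch to Delay (-6 → 1). Not NE.
(No, Abstain, Delay): Faction A can switch to Yes (0 → 8). Not NE.

none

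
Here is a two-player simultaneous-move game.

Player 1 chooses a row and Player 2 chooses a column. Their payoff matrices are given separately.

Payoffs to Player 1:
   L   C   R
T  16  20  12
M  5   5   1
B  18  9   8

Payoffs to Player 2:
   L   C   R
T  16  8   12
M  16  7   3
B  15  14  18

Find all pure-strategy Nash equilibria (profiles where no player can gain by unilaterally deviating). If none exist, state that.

For each player, find the best response to each opponent profile; mutual best responses are the pure NE.
Player 1 against L: payoffs 16, 5, 18 → best response B.
Player 1 against C: payoffs 20, 5, 9 → best response T.
Player 1 against R: payoffs 12, 1, 8 → best response T.
Player 2 against T: payoffs 16, 8, 12 → best response L.
Player 2 against M: payoffs 16, 7, 3 → best response L.
Player 2 against B: payoffs 15, 14, 18 → best response R.
No profile is a mutual best response for all players.

No pure-strategy Nash equilibrium.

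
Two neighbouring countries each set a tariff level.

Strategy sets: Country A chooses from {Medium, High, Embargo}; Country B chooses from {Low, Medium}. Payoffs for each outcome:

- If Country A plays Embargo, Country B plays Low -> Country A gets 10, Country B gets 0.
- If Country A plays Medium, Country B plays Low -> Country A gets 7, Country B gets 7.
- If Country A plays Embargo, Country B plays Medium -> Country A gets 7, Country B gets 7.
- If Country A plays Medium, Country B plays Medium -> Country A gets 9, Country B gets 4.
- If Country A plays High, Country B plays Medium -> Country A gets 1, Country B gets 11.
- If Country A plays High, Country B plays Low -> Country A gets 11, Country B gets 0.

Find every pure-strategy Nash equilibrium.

Country A against Low: payoffs 7, 11, 10 → best response High.
Country A against Medium: payoffs 9, 1, 7 → best response Medium.
Country B against Medium: payoffs 7, 4 → best response Low.
Country B against High: payoffs 0, 11 → best response Medium.
Country B against Embargo: payoffs 0, 7 → best response Medium.
No profile is a mutual best response for all players.

This game has no pure Nash equilibrium.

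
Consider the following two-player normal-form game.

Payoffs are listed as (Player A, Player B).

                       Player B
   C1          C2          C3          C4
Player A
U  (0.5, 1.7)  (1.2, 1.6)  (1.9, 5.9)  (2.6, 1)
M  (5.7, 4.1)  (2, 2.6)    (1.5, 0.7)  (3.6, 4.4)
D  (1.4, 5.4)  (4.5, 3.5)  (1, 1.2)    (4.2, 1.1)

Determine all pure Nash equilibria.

Pure NE: (U, C3)

Check each profile: it is a Nash equilibrium iff no player can strictly gain by switching unilaterally.
(U, C1): Player A can switch to M (0.5 → 5.7). Not NE.
(U, C2): Player A can switch to M (1.2 → 2). Not NE.
(U, C3): Player A gets 1.9, best alternative 1.5; Player B gets 5.9, best alternative 1.7. No profitable deviation — NE.
(U, C4): Player A can switch to M (2.6 → 3.6). Not NE.
(M, C1): Player B can switch to C4 (4.1 → 4.4). Not NE.
(M, C2): Player A can switch to D (2 → 4.5). Not NE.
(M, C3): Player A can switch to U (1.5 → 1.9). Not NE.
(M, C4): Player A can switch to D (3.6 → 4.2). Not NE.
(D, C1): Player A can switch to M (1.4 → 5.7). Not NE.
(D, C2): Player B can switch to C1 (3.5 → 5.4). Not NE.
(D, C3): Player A can switch to U (1 → 1.9). Not NE.
(The remaining 1 profile has a profitable deviation by the same check.)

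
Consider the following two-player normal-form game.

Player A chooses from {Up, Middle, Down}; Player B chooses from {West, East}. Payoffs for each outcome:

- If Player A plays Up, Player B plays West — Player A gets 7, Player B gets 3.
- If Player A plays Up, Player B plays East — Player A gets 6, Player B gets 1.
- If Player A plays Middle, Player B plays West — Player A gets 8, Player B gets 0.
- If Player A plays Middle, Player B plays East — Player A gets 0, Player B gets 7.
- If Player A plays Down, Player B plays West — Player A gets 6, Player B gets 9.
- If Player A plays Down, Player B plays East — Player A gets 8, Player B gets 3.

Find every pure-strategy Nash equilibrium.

(Up, West): Player A can switch to Middle (7 → 8). Not NE.
(Up, East): Player A can switch to Down (6 → 8). Not NE.
(Middle, West): Player B can switch to East (0 → 7). Not NE.
(Middle, East): Player A can switch to Up (0 → 6). Not NE.
(Down, West): Player A can switch to Up (6 → 7). Not NE.
(Down, East): Player B can switch to West (3 → 9). Not NE.

This game has no pure Nash equilibrium.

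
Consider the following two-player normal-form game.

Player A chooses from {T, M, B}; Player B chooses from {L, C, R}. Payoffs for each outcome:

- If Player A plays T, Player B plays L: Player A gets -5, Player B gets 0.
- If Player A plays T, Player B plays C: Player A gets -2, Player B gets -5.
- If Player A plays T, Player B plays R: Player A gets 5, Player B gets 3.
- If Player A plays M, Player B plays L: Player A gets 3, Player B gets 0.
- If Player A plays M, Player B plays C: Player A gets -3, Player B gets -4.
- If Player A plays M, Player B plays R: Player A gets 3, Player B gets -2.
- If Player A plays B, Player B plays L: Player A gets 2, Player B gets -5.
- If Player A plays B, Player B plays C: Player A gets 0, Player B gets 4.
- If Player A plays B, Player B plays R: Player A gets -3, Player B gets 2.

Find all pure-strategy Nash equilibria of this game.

(T, R) and (M, L) and (B, C)

Mark each player's best response to every combination of opponents' strategies; a profile where every player is best-responding is a pure Nash equilibrium.
Player A against L: payoffs -5, 3, 2 → best response M.
Player A against C: payoffs -2, -3, 0 → best response B.
Player A against R: payoffs 5, 3, -3 → best response T.
Player B against T: payoffs 0, -5, 3 → best response R.
Player B against M: payoffs 0, -4, -2 → best response L.
Player B against B: payoffs -5, 4, 2 → best response C.
Mutual best responses: (T, R); (M, L); (B, C).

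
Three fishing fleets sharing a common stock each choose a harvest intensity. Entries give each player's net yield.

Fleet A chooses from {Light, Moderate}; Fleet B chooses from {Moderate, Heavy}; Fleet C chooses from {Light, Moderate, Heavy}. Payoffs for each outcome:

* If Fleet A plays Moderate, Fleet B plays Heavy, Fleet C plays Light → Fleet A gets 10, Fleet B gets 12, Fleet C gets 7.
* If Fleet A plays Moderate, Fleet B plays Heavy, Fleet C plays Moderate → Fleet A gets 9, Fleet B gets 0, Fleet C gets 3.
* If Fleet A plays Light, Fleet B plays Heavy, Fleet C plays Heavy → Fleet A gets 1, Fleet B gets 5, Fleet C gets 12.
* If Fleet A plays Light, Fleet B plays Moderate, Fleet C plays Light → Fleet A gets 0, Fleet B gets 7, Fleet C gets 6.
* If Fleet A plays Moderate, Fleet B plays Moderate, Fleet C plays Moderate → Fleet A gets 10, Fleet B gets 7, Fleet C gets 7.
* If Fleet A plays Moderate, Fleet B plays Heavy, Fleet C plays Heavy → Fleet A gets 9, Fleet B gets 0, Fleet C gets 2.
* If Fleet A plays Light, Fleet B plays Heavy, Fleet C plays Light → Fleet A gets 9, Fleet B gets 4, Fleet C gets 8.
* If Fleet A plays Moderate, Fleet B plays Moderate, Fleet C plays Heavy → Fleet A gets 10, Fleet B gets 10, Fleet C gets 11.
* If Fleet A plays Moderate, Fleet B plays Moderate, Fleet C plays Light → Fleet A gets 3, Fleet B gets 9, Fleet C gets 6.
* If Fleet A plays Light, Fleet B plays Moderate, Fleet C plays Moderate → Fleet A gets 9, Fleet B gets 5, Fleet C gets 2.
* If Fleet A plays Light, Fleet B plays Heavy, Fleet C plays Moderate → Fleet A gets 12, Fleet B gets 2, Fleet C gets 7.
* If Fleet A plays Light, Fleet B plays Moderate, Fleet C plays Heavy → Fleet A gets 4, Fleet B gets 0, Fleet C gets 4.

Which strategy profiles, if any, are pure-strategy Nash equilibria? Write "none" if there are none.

The pure Nash equilibria are (Moderate, Moderate, Heavy); (Moderate, Heavy, Light).

(Light, Moderate, Light): Fleet A can switch to Moderate (0 → 3). Not NE.
(Light, Moderate, Moderate): Fleet A can switch to Moderate (9 → 10). Not NE.
(Light, Moderate, Heavy): Fleet A can switch to Moderate (4 → 10). Not NE.
(Light, Heavy, Light): Fleet A can switch to Moderate (9 → 10). Not NE.
(Light, Heavy, Moderate): Fleet B can switch to Moderate (2 → 5). Not NE.
(Light, Heavy, Heavy): Fleet A can switch to Moderate (1 → 9). Not NE.
(Moderate, Moderate, Light): Fleet B can switch to Heavy (9 → 12). Not NE.
(Moderate, Moderate, Moderate): Fleet C can switch to Heavy (7 → 11). Not NE.
(Moderate, Moderate, Heavy): Fleet A gets 10, best alternative 4; Fleet B gets 10, best alternative 0; Fleet C gets 11, best alternative 7. No profitable deviation — NE.
(Moderate, Heavy, Light): Fleet A gets 10, best alternative 9; Fleet B gets 12, best alternative 9; Fleet C gets 7, best alternative 3. No profitable deviation — NE.
(Moderate, Heavy, Moderate): Fleet A can switch to Light (9 → 12). Not NE.
(Moderate, Heavy, Heavy): Fleet B can switch to Moderate (0 → 10). Not NE.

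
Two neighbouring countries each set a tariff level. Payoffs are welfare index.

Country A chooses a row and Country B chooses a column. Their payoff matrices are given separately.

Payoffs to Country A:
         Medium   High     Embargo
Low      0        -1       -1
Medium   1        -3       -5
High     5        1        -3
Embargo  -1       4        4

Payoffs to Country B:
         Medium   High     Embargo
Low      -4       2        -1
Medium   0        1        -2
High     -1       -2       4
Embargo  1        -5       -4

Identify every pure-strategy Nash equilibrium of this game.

Check each profile: it is a Nash equilibrium iff no player can strictly gain by switching unilaterally.
(Low, Medium): Country A can switch to Medium (0 → 1). Not NE.
(Low, High): Country A can switch to High (-1 → 1). Not NE.
(Low, Embargo): Country A can switch to Embargo (-1 → 4). Not NE.
(Medium, Medium): Country A can switch to High (1 → 5). Not NE.
(Medium, High): Country A can switch to Low (-3 → -1). Not NE.
(Medium, Embargo): Country A can switch to Low (-5 → -1). Not NE.
(High, Medium): Country B can switch to Embargo (-1 → 4). Not NE.
(High, High): Country A can switch to Embargo (1 → 4). Not NE.
(The remaining 4 profiles each have a profitable deviation by the same check.)

none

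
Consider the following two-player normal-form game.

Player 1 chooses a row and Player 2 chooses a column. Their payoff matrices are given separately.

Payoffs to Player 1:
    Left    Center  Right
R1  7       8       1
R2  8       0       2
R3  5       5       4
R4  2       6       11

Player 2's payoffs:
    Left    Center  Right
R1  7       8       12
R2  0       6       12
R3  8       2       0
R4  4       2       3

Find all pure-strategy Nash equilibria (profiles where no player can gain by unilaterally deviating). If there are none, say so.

none

(R1, Left): Player 1 can switch to R2 (7 → 8). Not NE.
(R1, Center): Player 2 can switch to Right (8 → 12). Not NE.
(R1, Right): Player 1 can switch to R2 (1 → 2). Not NE.
(R2, Left): Player 2 can switch to Center (0 → 6). Not NE.
(R2, Center): Player 1 can switch to R1 (0 → 8). Not NE.
(R2, Right): Player 1 can switch to R3 (2 → 4). Not NE.
(R3, Left): Player 1 can switch to R1 (5 → 7). Not NE.
(R3, Center): Player 1 can switch to R1 (5 → 8). Not NE.
(The remaining 4 profiles each have a profitable deviation by the same check.)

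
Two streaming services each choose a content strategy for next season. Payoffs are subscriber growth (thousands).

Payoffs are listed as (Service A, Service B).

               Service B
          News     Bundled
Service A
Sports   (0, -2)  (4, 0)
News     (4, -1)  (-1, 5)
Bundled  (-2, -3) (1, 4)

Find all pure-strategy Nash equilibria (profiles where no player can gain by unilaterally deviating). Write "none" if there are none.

Pure NE: (Sports, Bundled)

Service A against News: payoffs 0, 4, -2 → best response News.
Service A against Bundled: payoffs 4, -1, 1 → best response Sports.
Service B against Sports: payoffs -2, 0 → best response Bundled.
Service B against News: payoffs -1, 5 → best response Bundled.
Service B against Bundled: payoffs -3, 4 → best response Bundled.
Mutual best responses: (Sports, Bundled).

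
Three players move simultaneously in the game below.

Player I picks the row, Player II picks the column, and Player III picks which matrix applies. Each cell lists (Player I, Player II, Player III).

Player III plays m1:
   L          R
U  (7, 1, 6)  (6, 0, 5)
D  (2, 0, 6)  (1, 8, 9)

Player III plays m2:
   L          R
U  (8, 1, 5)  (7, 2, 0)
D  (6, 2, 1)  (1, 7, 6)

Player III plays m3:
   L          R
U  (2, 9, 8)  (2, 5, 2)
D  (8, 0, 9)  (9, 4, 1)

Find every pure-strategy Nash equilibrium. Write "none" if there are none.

This game has no pure Nash equilibrium.

(U, L, m1): Player III can switch to m3 (6 → 8). Not NE.
(U, L, m2): Player II can switch to R (1 → 2). Not NE.
(U, L, m3): Player I can switch to D (2 → 8). Not NE.
(U, R, m1): Player II can switch to L (0 → 1). Not NE.
(U, R, m2): Player III can switch to m1 (0 → 5). Not NE.
(U, R, m3): Player I can switch to D (2 → 9). Not NE.
(D, L, m1): Player I can switch to U (2 → 7). Not NE.
(D, L, m2): Player I can switch to U (6 → 8). Not NE.
(D, L, m3): Player II can switch to R (0 → 4). Not NE.
(D, R, m1): Player I can switch to U (1 → 6). Not NE.
(D, R, m2): Player I can switch to U (1 → 7). Not NE.
(D, R, m3): Player III can switch to m1 (1 → 9). Not NE.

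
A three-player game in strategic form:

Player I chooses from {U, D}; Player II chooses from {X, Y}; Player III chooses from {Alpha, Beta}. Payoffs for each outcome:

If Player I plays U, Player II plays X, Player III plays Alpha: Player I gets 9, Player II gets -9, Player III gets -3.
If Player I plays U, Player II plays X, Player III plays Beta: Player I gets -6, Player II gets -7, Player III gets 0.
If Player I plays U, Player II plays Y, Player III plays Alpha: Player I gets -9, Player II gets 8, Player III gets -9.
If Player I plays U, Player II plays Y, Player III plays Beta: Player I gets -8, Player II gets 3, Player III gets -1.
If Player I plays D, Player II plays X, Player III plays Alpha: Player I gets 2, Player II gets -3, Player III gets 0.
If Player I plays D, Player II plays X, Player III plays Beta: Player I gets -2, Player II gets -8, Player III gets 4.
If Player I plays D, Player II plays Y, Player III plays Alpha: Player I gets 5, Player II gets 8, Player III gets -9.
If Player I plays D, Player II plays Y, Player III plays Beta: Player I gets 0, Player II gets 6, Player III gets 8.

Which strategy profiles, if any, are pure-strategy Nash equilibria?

The unique pure-strategy Nash equilibrium is (D, Y, Beta).

(U, X, Alpha): Player II can switch to Y (-9 → 8). Not NE.
(U, X, Beta): Player I can switch to D (-6 → -2). Not NE.
(U, Y, Alpha): Player I can switch to D (-9 → 5). Not NE.
(U, Y, Beta): Player I can switch to D (-8 → 0). Not NE.
(D, X, Alpha): Player I can switch to U (2 → 9). Not NE.
(D, X, Beta): Player II can switch to Y (-8 → 6). Not NE.
(D, Y, Alpha): Player III can switch to Beta (-9 → 8). Not NE.
(D, Y, Beta): Player I gets 0, best alternative -8; Player II gets 6, best alternative -8; Player III gets 8, best alternative -9. No profitable deviation — NE.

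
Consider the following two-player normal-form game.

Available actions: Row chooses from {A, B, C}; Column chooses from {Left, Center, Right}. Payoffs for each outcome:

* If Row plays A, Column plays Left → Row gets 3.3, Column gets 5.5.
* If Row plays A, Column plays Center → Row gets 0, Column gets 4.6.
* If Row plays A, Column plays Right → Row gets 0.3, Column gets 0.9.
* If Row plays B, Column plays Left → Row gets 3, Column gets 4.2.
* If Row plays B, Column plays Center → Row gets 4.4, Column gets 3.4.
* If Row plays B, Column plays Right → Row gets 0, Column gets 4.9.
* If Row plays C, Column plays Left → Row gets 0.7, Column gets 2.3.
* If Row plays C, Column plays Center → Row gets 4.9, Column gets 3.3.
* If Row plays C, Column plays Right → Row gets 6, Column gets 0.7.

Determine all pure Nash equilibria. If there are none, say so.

The pure Nash equilibria are (A, Left) and (C, Center).

For each player, find the best response to each opponent profile; mutual best responses are the pure NE.
Row against Left: payoffs 3.3, 3, 0.7 → best response A.
Row against Center: payoffs 0, 4.4, 4.9 → best response C.
Row against Right: payoffs 0.3, 0, 6 → best response C.
Column against A: payoffs 5.5, 4.6, 0.9 → best response Left.
Column against B: payoffs 4.2, 3.4, 4.9 → best response Right.
Column against C: payoffs 2.3, 3.3, 0.7 → best response Center.
Mutual best responses: (A, Left); (C, Center).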